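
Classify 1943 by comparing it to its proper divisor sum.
deficient

Proper divisors of 1943: sum = 1 + 29 + 67 = 97
Since 97 < 1943, 1943 is deficient.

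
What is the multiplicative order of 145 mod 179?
89

179 is prime, so ord(145) divides φ(179) = 178.
Divisors of 178: 1, 2, 89, 178.
Repeated squaring: 145^1 ≡ 145, 145^2 ≡ 82, 145^4 ≡ 101, 145^8 ≡ 177, 145^16 ≡ 4, 145^32 ≡ 16, 145^64 ≡ 77, 145^128 ≡ 22 (mod 179).
Test 145^d mod 179 for each divisor d in increasing order:
145^1 ≡ 145
145^2 ≡ 82
145^89 = 145^64·145^16·145^8·145^1 ≡ 1  ← first divisor giving 1
The order is 89.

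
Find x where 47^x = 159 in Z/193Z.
85

Baby-step giant-step with step n = ⌈√193⌉ = 14.
Baby steps 47^j mod 193 (j:value) for j=0..13: 0:1, 1:47, 2:86, 3:182, 4:62, 5:19, 6:121, 7:90, 8:177, 9:20, 10:168, 11:176, 12:166, 13:82.
Giant-step multiplier: 47^(-14) ≡ 47^(192-14) = 47^178 ≡ 32 (mod 193).
Giant steps γ_i = 159·32^i mod 193: γ_0=159, γ_1=70, γ_2=117, γ_3=77, γ_4=148, γ_5=104, γ_6=47 (in table at j=1).
x = i·n + j = 6·14 + 1 = 85.
Check: 47^85 ≡ 159 (mod 193).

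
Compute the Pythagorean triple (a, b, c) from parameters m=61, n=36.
(2425, 4392, 5017)

Euclid's formula: a = m² - n², b = 2mn, c = m² + n²
m = 61, n = 36
a = 61² - 36² = 3721 - 1296 = 2425
b = 2 × 61 × 36 = 4392
c = 61² + 36² = 3721 + 1296 = 5017
Verification: 2425² + 4392² = 5880625 + 19289664 = 25170289 = 5017² ✓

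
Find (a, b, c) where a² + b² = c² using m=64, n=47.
(1887, 6016, 6305)

Euclid's formula: a = m² - n², b = 2mn, c = m² + n²
m = 64, n = 47
a = 64² - 47² = 4096 - 2209 = 1887
b = 2 × 64 × 47 = 6016
c = 64² + 47² = 4096 + 2209 = 6305
Verification: 1887² + 6016² = 3560769 + 36192256 = 39753025 = 6305² ✓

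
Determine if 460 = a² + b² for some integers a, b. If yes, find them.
Not possible

Factorization: 460 = 2^2 × 5 × 23
By Fermat: n is sum of two squares iff every prime p ≡ 3 (mod 4) appears to even power.
Prime(s) ≡ 3 (mod 4) with odd exponent: [(23, 1)]
Therefore 460 cannot be expressed as a² + b².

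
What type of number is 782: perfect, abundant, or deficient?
deficient

Proper divisors of 782: sum = 1 + 2 + 17 + 23 + 34 + 46 + 391 = 514
Since 514 < 782, 782 is deficient.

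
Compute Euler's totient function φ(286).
120

286 = 2 × 11 × 13
φ(n) = n × ∏(1 - 1/p) for each prime p dividing n
φ(286) = 286 × (1 - 1/2) × (1 - 1/11) × (1 - 1/13) = 120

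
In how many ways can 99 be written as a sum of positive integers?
169229875

p(n) counts ways to write n as a sum of positive integers (order ignored).
Euler's pentagonal recurrence: p(k) = p(k-1) + p(k-2) - p(k-5) - p(k-7) + p(k-12) + p(k-15) - ... (offsets j(3j∓1)/2, signs ++--, p(0)=1, p(<0)=0).
DP table for k = 0..98: p(0)=1, p(1)=1, p(2)=2, p(3)=3, p(4)=5, p(5)=7, p(6)=11, p(7)=15, p(8)=22, p(9)=30, p(10)=42, p(11)=56, p(12)=77, p(13)=101, p(14)=135, p(15)=176, p(16)=231, p(17)=297, p(18)=385, p(19)=490, p(20)=627, p(21)=792, p(22)=1002, p(23)=1255, p(24)=1575, p(25)=1958, p(26)=2436, p(27)=3010, p(28)=3718, p(29)=4565, p(30)=5604, p(31)=6842, p(32)=8349, p(33)=10143, p(34)=12310, p(35)=14883, p(36)=17977, p(37)=21637, p(38)=26015, p(39)=31185, p(40)=37338, p(41)=44583, p(42)=53174, p(43)=63261, p(44)=75175, p(45)=89134, p(46)=105558, p(47)=124754, p(48)=147273, p(49)=173525, p(50)=204226, p(51)=239943, p(52)=281589, p(53)=329931, p(54)=386155, p(55)=451276, p(56)=526823, p(57)=614154, p(58)=715220, p(59)=831820, p(60)=966467, p(61)=1121505, p(62)=1300156, p(63)=1505499, p(64)=1741630, p(65)=2012558, p(66)=2323520, p(67)=2679689, p(68)=3087735, p(69)=3554345, p(70)=4087968, p(71)=4697205, p(72)=5392783, p(73)=6185689, p(74)=7089500, p(75)=8118264, p(76)=9289091, p(77)=10619863, p(78)=12132164, p(79)=13848650, p(80)=15796476, p(81)=18004327, p(82)=20506255, p(83)=23338469, p(84)=26543660, p(85)=30167357, p(86)=34262962, p(87)=38887673, p(88)=44108109, p(89)=49995925, p(90)=56634173, p(91)=64112359, p(92)=72533807, p(93)=82010177, p(94)=92669720, p(95)=104651419, p(96)=118114304, p(97)=133230930, p(98)=150198136.
Final step: p(99) = p(98) + p(97) - p(94) - p(92) + p(87) + p(84) - p(77) - p(73) + p(64) + p(59) - p(48) - p(42) + p(29) + p(22) - p(7)
= 150198136 + 133230930 - 92669720 - 72533807 + 38887673 + 26543660 - 10619863 - 6185689 + 1741630 + 831820 - 147273 - 53174 + 4565 + 1002 - 15
= 169229875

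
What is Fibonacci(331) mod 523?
382

Matrix identity: Q^n = [[F_(n+1), F_n], [F_n, F_(n-1)]] with Q = [[1,1],[1,0]].
n = 331 = 101001011₂. Square-and-multiply, entries mod 523:
Q^1 = [[1,1],[1,0]]
Q^2 = (Q^1)² = [[2,1],[1,1]]
Q^5 = (Q^2)²·Q = [[8,5],[5,3]]
Q^10 = (Q^5)² = [[89,55],[55,34]]
Q^20 = (Q^10)² = [[486,489],[489,520]]
Q^41 = (Q^20)²·Q = [[224,433],[433,314]]
Q^82 = (Q^41)² = [[223,219],[219,4]]
Q^165 = (Q^82)²·Q = [[440,412],[412,28]]
Q^331 = (Q^165)²·Q = [[211,382],[382,352]]
F_331 mod 523 = Q^331[0][1] = 382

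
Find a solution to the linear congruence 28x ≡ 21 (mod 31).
x ≡ 24 (mod 31)

gcd(28, 31) = 1, which divides 21, so solutions exist.
Find 28^(-1) mod 31 by the extended Euclidean algorithm:
31 = 1 × 28 + 3  ⟹  3 = (1)·31 + (-1)·28
28 = 9 × 3 + 1  ⟹  1 = (-9)·31 + (10)·28
So (10)·28 ≡ 1 (mod 31), i.e. 28^(-1) ≡ 10 (mod 31).
x ≡ 10 × 21 = 210 ≡ 24 (mod 31).
Check: 28 × 24 = 672 ≡ 21 (mod 31).
Unique solution: x ≡ 24 (mod 31)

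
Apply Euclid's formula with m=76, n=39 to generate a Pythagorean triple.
(4255, 5928, 7297)

Euclid's formula: a = m² - n², b = 2mn, c = m² + n²
m = 76, n = 39
a = 76² - 39² = 5776 - 1521 = 4255
b = 2 × 76 × 39 = 5928
c = 76² + 39² = 5776 + 1521 = 7297
Verification: 4255² + 5928² = 18105025 + 35141184 = 53246209 = 7297² ✓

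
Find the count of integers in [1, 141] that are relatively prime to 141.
92

141 = 3 × 47
φ(n) = n × ∏(1 - 1/p) for each prime p dividing n
φ(141) = 141 × (1 - 1/3) × (1 - 1/47) = 92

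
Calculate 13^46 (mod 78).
13

Repeated squaring. Binary of 46 = 101110.
13^1 ≡ 13 (mod 78); 13^2 ≡ 13 (mod 78); 13^4 ≡ 13 (mod 78); 13^8 ≡ 13 (mod 78); 13^16 ≡ 13 (mod 78); 13^32 ≡ 13 (mod 78)
13^46 = 13^2 × 13^4 × 13^8 × 13^32 ≡ 13 (mod 78)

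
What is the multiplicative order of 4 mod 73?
9

73 is prime, so ord(4) divides φ(73) = 72.
Divisors of 72: 1, 2, 3, 4, 6, 8, 9, 12, 18, 24, 36, 72.
Repeated squaring: 4^1 ≡ 4, 4^2 ≡ 16, 4^4 ≡ 37, 4^8 ≡ 55, 4^16 ≡ 32, 4^32 ≡ 2, 4^64 ≡ 4 (mod 73).
Test 4^d mod 73 for each divisor d in increasing order:
4^1 ≡ 4
4^2 ≡ 16
4^3 = 4^2·4^1 ≡ 64
4^4 ≡ 37
4^6 = 4^4·4^2 ≡ 8
4^8 ≡ 55
4^9 = 4^8·4^1 ≡ 1  ← first divisor giving 1
The order is 9.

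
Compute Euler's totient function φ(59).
58

59 = 59
φ(n) = n × ∏(1 - 1/p) for each prime p dividing n
φ(59) = 59 × (1 - 1/59) = 58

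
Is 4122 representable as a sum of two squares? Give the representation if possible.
39² + 51² (a=39, b=51)

Factorization: 4122 = 2 × 3^2 × 229
By Fermat: n is sum of two squares iff every prime p ≡ 3 (mod 4) appears to even power.
All primes ≡ 3 (mod 4) appear to even power.
Search a = 0, 1, 2, … for 4122 - a² a perfect square: first hit at a = 39: 4122 - 1521 = 2601 = 51².
4122 = 39² + 51² = 1521 + 2601 ✓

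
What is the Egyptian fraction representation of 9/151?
1/17 + 1/1284 + 1/3296028

Greedy algorithm:
9/151: ceiling(151/9) = 17, use 1/17
2/2567: ceiling(2567/2) = 1284, use 1/1284
1/3296028: ceiling(3296028/1) = 3296028, use 1/3296028
Result: 9/151 = 1/17 + 1/1284 + 1/3296028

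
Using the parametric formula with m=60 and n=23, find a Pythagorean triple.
(3071, 2760, 4129)

Euclid's formula: a = m² - n², b = 2mn, c = m² + n²
m = 60, n = 23
a = 60² - 23² = 3600 - 529 = 3071
b = 2 × 60 × 23 = 2760
c = 60² + 23² = 3600 + 529 = 4129
Verification: 3071² + 2760² = 9431041 + 7617600 = 17048641 = 4129² ✓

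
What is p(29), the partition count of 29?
4565

p(n) counts ways to write n as a sum of positive integers (order ignored).
Euler's pentagonal recurrence: p(k) = p(k-1) + p(k-2) - p(k-5) - p(k-7) + p(k-12) + p(k-15) - ... (offsets j(3j∓1)/2, signs ++--, p(0)=1, p(<0)=0).
DP table for k = 0..28: p(0)=1, p(1)=1, p(2)=2, p(3)=3, p(4)=5, p(5)=7, p(6)=11, p(7)=15, p(8)=22, p(9)=30, p(10)=42, p(11)=56, p(12)=77, p(13)=101, p(14)=135, p(15)=176, p(16)=231, p(17)=297, p(18)=385, p(19)=490, p(20)=627, p(21)=792, p(22)=1002, p(23)=1255, p(24)=1575, p(25)=1958, p(26)=2436, p(27)=3010, p(28)=3718.
Final step: p(29) = p(28) + p(27) - p(24) - p(22) + p(17) + p(14) - p(7) - p(3)
= 3718 + 3010 - 1575 - 1002 + 297 + 135 - 15 - 3
= 4565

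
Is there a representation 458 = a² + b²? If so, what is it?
13² + 17² (a=13, b=17)

Factorization: 458 = 2 × 229
By Fermat: n is sum of two squares iff every prime p ≡ 3 (mod 4) appears to even power.
All primes ≡ 3 (mod 4) appear to even power.
Search a = 0, 1, 2, … for 458 - a² a perfect square: first hit at a = 13: 458 - 169 = 289 = 17².
458 = 13² + 17² = 169 + 289 ✓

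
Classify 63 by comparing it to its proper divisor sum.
deficient

Proper divisors of 63: sum = 1 + 3 + 7 + 9 + 21 = 41
Since 41 < 63, 63 is deficient.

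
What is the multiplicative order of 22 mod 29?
14

29 is prime, so ord(22) divides φ(29) = 28.
Divisors of 28: 1, 2, 4, 7, 14, 28.
Repeated squaring: 22^1 ≡ 22, 22^2 ≡ 20, 22^4 ≡ 23, 22^8 ≡ 7, 22^16 ≡ 20 (mod 29).
Test 22^d mod 29 for each divisor d in increasing order:
22^1 ≡ 22
22^2 ≡ 20
22^4 ≡ 23
22^7 = 22^4·22^2·22^1 ≡ 28
22^14 = 22^8·22^4·22^2 ≡ 1  ← first divisor giving 1
The order is 14.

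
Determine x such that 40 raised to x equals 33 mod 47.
3

Baby-step giant-step with step n = ⌈√47⌉ = 7.
Baby steps 40^j mod 47 (j:value) for j=0..6: 0:1, 1:40, 2:2, 3:33, 4:4, 5:19, 6:8.
h = 33 is already in the table at j=3, so x = 3.
Check: 40^3 ≡ 33 (mod 47).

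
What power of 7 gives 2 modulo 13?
11

Baby-step giant-step with step n = ⌈√13⌉ = 4.
Baby steps 7^j mod 13 (j:value) for j=0..3: 0:1, 1:7, 2:10, 3:5.
Giant-step multiplier: 7^(-4) ≡ 7^(12-4) = 7^8 ≡ 3 (mod 13).
Giant steps γ_i = 2·3^i mod 13: γ_0=2, γ_1=6, γ_2=5 (in table at j=3).
x = i·n + j = 2·4 + 3 = 11.
Check: 7^11 ≡ 2 (mod 13).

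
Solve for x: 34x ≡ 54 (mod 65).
x ≡ 36 (mod 65)

gcd(34, 65) = 1, which divides 54, so solutions exist.
Find 34^(-1) mod 65 by the extended Euclidean algorithm:
65 = 1 × 34 + 31  ⟹  31 = (1)·65 + (-1)·34
34 = 1 × 31 + 3  ⟹  3 = (-1)·65 + (2)·34
31 = 10 × 3 + 1  ⟹  1 = (11)·65 + (-21)·34
So (-21)·34 ≡ 1 (mod 65), i.e. 34^(-1) ≡ -21 ≡ 44 (mod 65).
x ≡ 44 × 54 = 2376 ≡ 36 (mod 65).
Check: 34 × 36 = 1224 ≡ 54 (mod 65).
Unique solution: x ≡ 36 (mod 65)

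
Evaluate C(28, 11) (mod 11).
2

Using Lucas' theorem:
Write n=28 and k=11 in base 11:
n in base 11: [2, 6]
k in base 11: [1, 0]
C(28,11) mod 11 = ∏ C(n_i, k_i) mod 11
Digit binomials (mod 11): C(2,1) = 2; C(6,0) = 1
Product: 2 × 1 = 2 ≡ 2 (mod 11)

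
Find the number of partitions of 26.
2436

p(n) counts ways to write n as a sum of positive integers (order ignored).
Euler's pentagonal recurrence: p(k) = p(k-1) + p(k-2) - p(k-5) - p(k-7) + p(k-12) + p(k-15) - ... (offsets j(3j∓1)/2, signs ++--, p(0)=1, p(<0)=0).
DP table for k = 0..25: p(0)=1, p(1)=1, p(2)=2, p(3)=3, p(4)=5, p(5)=7, p(6)=11, p(7)=15, p(8)=22, p(9)=30, p(10)=42, p(11)=56, p(12)=77, p(13)=101, p(14)=135, p(15)=176, p(16)=231, p(17)=297, p(18)=385, p(19)=490, p(20)=627, p(21)=792, p(22)=1002, p(23)=1255, p(24)=1575, p(25)=1958.
Final step: p(26) = p(25) + p(24) - p(21) - p(19) + p(14) + p(11) - p(4) - p(0)
= 1958 + 1575 - 792 - 490 + 135 + 56 - 5 - 1
= 2436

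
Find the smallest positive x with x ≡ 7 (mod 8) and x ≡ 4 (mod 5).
39

Using Chinese Remainder Theorem:
M = 8 × 5 = 40
M1 = 5, M2 = 8
y1 = 5^(-1) mod 8 = 5
y2 = 8^(-1) mod 5 = 2
x = (7×5×5 + 4×8×2) mod 40 = 39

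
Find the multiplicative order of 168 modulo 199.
198

199 is prime, so ord(168) divides φ(199) = 198.
Divisors of 198: 1, 2, 3, 6, 9, 11, 18, 22, 33, 66, 99, 198.
Repeated squaring: 168^1 ≡ 168, 168^2 ≡ 165, 168^4 ≡ 161, 168^8 ≡ 51, 168^16 ≡ 14, 168^32 ≡ 196, 168^64 ≡ 9, 168^128 ≡ 81 (mod 199).
Test 168^d mod 199 for each divisor d in increasing order:
168^1 ≡ 168
168^2 ≡ 165
168^3 = 168^2·168^1 ≡ 59
168^6 = 168^4·168^2 ≡ 98
168^9 = 168^8·168^1 ≡ 11
168^11 = 168^8·168^2·168^1 ≡ 24
168^18 = 168^16·168^2 ≡ 121
168^22 = 168^16·168^4·168^2 ≡ 178
168^33 = 168^32·168^1 ≡ 93
168^66 = 168^64·168^2 ≡ 92
168^99 = 168^64·168^32·168^2·168^1 ≡ 198
168^198 = 168^128·168^64·168^4·168^2 ≡ 1  ← first divisor giving 1
The order is 198.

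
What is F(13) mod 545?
233

Matrix identity: Q^n = [[F_(n+1), F_n], [F_n, F_(n-1)]] with Q = [[1,1],[1,0]].
n = 13 = 1101₂. Square-and-multiply, entries mod 545:
Q^1 = [[1,1],[1,0]]
Q^3 = (Q^1)²·Q = [[3,2],[2,1]]
Q^6 = (Q^3)² = [[13,8],[8,5]]
Q^13 = (Q^6)²·Q = [[377,233],[233,144]]
F_13 mod 545 = Q^13[0][1] = 233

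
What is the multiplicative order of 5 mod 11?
5

11 is prime, so ord(5) divides φ(11) = 10.
Divisors of 10: 1, 2, 5, 10.
Repeated squaring: 5^1 ≡ 5, 5^2 ≡ 3, 5^4 ≡ 9, 5^8 ≡ 4 (mod 11).
Test 5^d mod 11 for each divisor d in increasing order:
5^1 ≡ 5
5^2 ≡ 3
5^5 = 5^4·5^1 ≡ 1  ← first divisor giving 1
The order is 5.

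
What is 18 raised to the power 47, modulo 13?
8

Repeated squaring. Binary of 47 = 101111.
18^1 ≡ 5 (mod 13); 18^2 ≡ 12 (mod 13); 18^4 ≡ 1 (mod 13); 18^8 ≡ 1 (mod 13); 18^16 ≡ 1 (mod 13); 18^32 ≡ 1 (mod 13)
18^47 = 18^1 × 18^2 × 18^4 × 18^8 × 18^32 ≡ 8 (mod 13)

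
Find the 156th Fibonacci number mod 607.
51

Matrix identity: Q^n = [[F_(n+1), F_n], [F_n, F_(n-1)]] with Q = [[1,1],[1,0]].
n = 156 = 10011100₂. Square-and-multiply, entries mod 607:
Q^1 = [[1,1],[1,0]]
Q^2 = (Q^1)² = [[2,1],[1,1]]
Q^4 = (Q^2)² = [[5,3],[3,2]]
Q^9 = (Q^4)²·Q = [[55,34],[34,21]]
Q^19 = (Q^9)²·Q = [[88,539],[539,156]]
Q^39 = (Q^19)²·Q = [[25,228],[228,404]]
Q^78 = (Q^39)² = [[407,85],[85,322]]
Q^156 = (Q^78)² = [[486,51],[51,435]]
F_156 mod 607 = Q^156[0][1] = 51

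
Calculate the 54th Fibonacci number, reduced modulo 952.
680

Matrix identity: Q^n = [[F_(n+1), F_n], [F_n, F_(n-1)]] with Q = [[1,1],[1,0]].
n = 54 = 110110₂. Square-and-multiply, entries mod 952:
Q^1 = [[1,1],[1,0]]
Q^3 = (Q^1)²·Q = [[3,2],[2,1]]
Q^6 = (Q^3)² = [[13,8],[8,5]]
Q^13 = (Q^6)²·Q = [[377,233],[233,144]]
Q^27 = (Q^13)²·Q = [[795,306],[306,489]]
Q^54 = (Q^27)² = [[237,680],[680,509]]
F_54 mod 952 = Q^54[0][1] = 680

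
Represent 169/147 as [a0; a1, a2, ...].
[1; 6, 1, 2, 7]

Euclidean algorithm steps:
169 = 1 × 147 + 22
147 = 6 × 22 + 15
22 = 1 × 15 + 7
15 = 2 × 7 + 1
7 = 7 × 1 + 0
Continued fraction: [1; 6, 1, 2, 7]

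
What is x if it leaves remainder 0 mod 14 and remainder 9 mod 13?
126

Using Chinese Remainder Theorem:
M = 14 × 13 = 182
M1 = 13, M2 = 14
y1 = 13^(-1) mod 14 = 13
y2 = 14^(-1) mod 13 = 1
x = (0×13×13 + 9×14×1) mod 182 = 126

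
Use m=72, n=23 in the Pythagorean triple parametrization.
(4655, 3312, 5713)

Euclid's formula: a = m² - n², b = 2mn, c = m² + n²
m = 72, n = 23
a = 72² - 23² = 5184 - 529 = 4655
b = 2 × 72 × 23 = 3312
c = 72² + 23² = 5184 + 529 = 5713
Verification: 4655² + 3312² = 21669025 + 10969344 = 32638369 = 5713² ✓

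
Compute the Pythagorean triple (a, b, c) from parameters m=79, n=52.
(3537, 8216, 8945)

Euclid's formula: a = m² - n², b = 2mn, c = m² + n²
m = 79, n = 52
a = 79² - 52² = 6241 - 2704 = 3537
b = 2 × 79 × 52 = 8216
c = 79² + 52² = 6241 + 2704 = 8945
Verification: 3537² + 8216² = 12510369 + 67502656 = 80013025 = 8945² ✓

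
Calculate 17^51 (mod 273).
272

Repeated squaring. Binary of 51 = 110011.
17^1 ≡ 17 (mod 273); 17^2 ≡ 16 (mod 273); 17^4 ≡ 256 (mod 273); 17^8 ≡ 16 (mod 273); 17^16 ≡ 256 (mod 273); 17^32 ≡ 16 (mod 273)
17^51 = 17^1 × 17^2 × 17^16 × 17^32 ≡ 272 (mod 273)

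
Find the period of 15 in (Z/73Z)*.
72

73 is prime, so ord(15) divides φ(73) = 72.
Divisors of 72: 1, 2, 3, 4, 6, 8, 9, 12, 18, 24, 36, 72.
Repeated squaring: 15^1 ≡ 15, 15^2 ≡ 6, 15^4 ≡ 36, 15^8 ≡ 55, 15^16 ≡ 32, 15^32 ≡ 2, 15^64 ≡ 4 (mod 73).
Test 15^d mod 73 for each divisor d in increasing order:
15^1 ≡ 15
15^2 ≡ 6
15^3 = 15^2·15^1 ≡ 17
15^4 ≡ 36
15^6 = 15^4·15^2 ≡ 70
15^8 ≡ 55
15^9 = 15^8·15^1 ≡ 22
15^12 = 15^8·15^4 ≡ 9
15^18 = 15^16·15^2 ≡ 46
15^24 = 15^16·15^8 ≡ 8
15^36 = 15^32·15^4 ≡ 72
15^72 = 15^64·15^8 ≡ 1  ← first divisor giving 1
The order is 72.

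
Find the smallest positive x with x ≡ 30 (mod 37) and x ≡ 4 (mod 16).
548

Using Chinese Remainder Theorem:
M = 37 × 16 = 592
M1 = 16, M2 = 37
y1 = 16^(-1) mod 37 = 7
y2 = 37^(-1) mod 16 = 13
x = (30×16×7 + 4×37×13) mod 592 = 548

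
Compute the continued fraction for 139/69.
[2; 69]

Euclidean algorithm steps:
139 = 2 × 69 + 1
69 = 69 × 1 + 0
Continued fraction: [2; 69]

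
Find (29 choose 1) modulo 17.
12

Using Lucas' theorem:
Write n=29 and k=1 in base 17:
n in base 17: [1, 12]
k in base 17: [0, 1]
C(29,1) mod 17 = ∏ C(n_i, k_i) mod 17
Digit binomials (mod 17): C(1,0) = 1; C(12,1) = 12
Product: 1 × 12 = 12 ≡ 12 (mod 17)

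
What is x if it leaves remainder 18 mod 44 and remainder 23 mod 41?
1294

Using Chinese Remainder Theorem:
M = 44 × 41 = 1804
M1 = 41, M2 = 44
y1 = 41^(-1) mod 44 = 29
y2 = 44^(-1) mod 41 = 14
x = (18×41×29 + 23×44×14) mod 1804 = 1294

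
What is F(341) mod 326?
233

Matrix identity: Q^n = [[F_(n+1), F_n], [F_n, F_(n-1)]] with Q = [[1,1],[1,0]].
n = 341 = 101010101₂. Square-and-multiply, entries mod 326:
Q^1 = [[1,1],[1,0]]
Q^2 = (Q^1)² = [[2,1],[1,1]]
Q^5 = (Q^2)²·Q = [[8,5],[5,3]]
Q^10 = (Q^5)² = [[89,55],[55,34]]
Q^21 = (Q^10)²·Q = [[107,188],[188,245]]
Q^42 = (Q^21)² = [[175,324],[324,177]]
Q^85 = (Q^42)²·Q = [[259,311],[311,274]]
Q^170 = (Q^85)² = [[150,155],[155,321]]
Q^341 = (Q^170)²·Q = [[214,233],[233,307]]
F_341 mod 326 = Q^341[0][1] = 233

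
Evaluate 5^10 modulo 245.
170

Repeated squaring. Binary of 10 = 1010.
5^1 ≡ 5 (mod 245); 5^2 ≡ 25 (mod 245); 5^4 ≡ 135 (mod 245); 5^8 ≡ 95 (mod 245)
5^10 = 5^2 × 5^8 ≡ 170 (mod 245)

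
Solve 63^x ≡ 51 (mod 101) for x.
17

Baby-step giant-step with step n = ⌈√101⌉ = 11.
Baby steps 63^j mod 101 (j:value) for j=0..10: 0:1, 1:63, 2:30, 3:72, 4:92, 5:39, 6:33, 7:59, 8:81, 9:53, 10:6.
Giant-step multiplier: 63^(-11) ≡ 63^(100-11) = 63^89 ≡ 66 (mod 101).
Giant steps γ_i = 51·66^i mod 101: γ_0=51, γ_1=33 (in table at j=6).
x = i·n + j = 1·11 + 6 = 17.
Check: 63^17 ≡ 51 (mod 101).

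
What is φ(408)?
128

408 = 2^3 × 3 × 17
φ(n) = n × ∏(1 - 1/p) for each prime p dividing n
φ(408) = 408 × (1 - 1/2) × (1 - 1/3) × (1 - 1/17) = 128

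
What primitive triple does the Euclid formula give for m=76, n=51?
(3175, 7752, 8377)

Euclid's formula: a = m² - n², b = 2mn, c = m² + n²
m = 76, n = 51
a = 76² - 51² = 5776 - 2601 = 3175
b = 2 × 76 × 51 = 7752
c = 76² + 51² = 5776 + 2601 = 8377
Verification: 3175² + 7752² = 10080625 + 60093504 = 70174129 = 8377² ✓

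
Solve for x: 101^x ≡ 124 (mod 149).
34

Baby-step giant-step with step n = ⌈√149⌉ = 13.
Baby steps 101^j mod 149 (j:value) for j=0..12: 0:1, 1:101, 2:69, 3:115, 4:142, 5:38, 6:113, 7:89, 8:49, 9:32, 10:103, 11:122, 12:104.
Giant-step multiplier: 101^(-13) ≡ 101^(148-13) = 101^135 ≡ 147 (mod 149).
Giant steps γ_i = 124·147^i mod 149: γ_0=124, γ_1=50, γ_2=49 (in table at j=8).
x = i·n + j = 2·13 + 8 = 34.
Check: 101^34 ≡ 124 (mod 149).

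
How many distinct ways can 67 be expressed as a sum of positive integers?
2679689

p(n) counts ways to write n as a sum of positive integers (order ignored).
Euler's pentagonal recurrence: p(k) = p(k-1) + p(k-2) - p(k-5) - p(k-7) + p(k-12) + p(k-15) - ... (offsets j(3j∓1)/2, signs ++--, p(0)=1, p(<0)=0).
DP table for k = 0..66: p(0)=1, p(1)=1, p(2)=2, p(3)=3, p(4)=5, p(5)=7, p(6)=11, p(7)=15, p(8)=22, p(9)=30, p(10)=42, p(11)=56, p(12)=77, p(13)=101, p(14)=135, p(15)=176, p(16)=231, p(17)=297, p(18)=385, p(19)=490, p(20)=627, p(21)=792, p(22)=1002, p(23)=1255, p(24)=1575, p(25)=1958, p(26)=2436, p(27)=3010, p(28)=3718, p(29)=4565, p(30)=5604, p(31)=6842, p(32)=8349, p(33)=10143, p(34)=12310, p(35)=14883, p(36)=17977, p(37)=21637, p(38)=26015, p(39)=31185, p(40)=37338, p(41)=44583, p(42)=53174, p(43)=63261, p(44)=75175, p(45)=89134, p(46)=105558, p(47)=124754, p(48)=147273, p(49)=173525, p(50)=204226, p(51)=239943, p(52)=281589, p(53)=329931, p(54)=386155, p(55)=451276, p(56)=526823, p(57)=614154, p(58)=715220, p(59)=831820, p(60)=966467, p(61)=1121505, p(62)=1300156, p(63)=1505499, p(64)=1741630, p(65)=2012558, p(66)=2323520.
Final step: p(67) = p(66) + p(65) - p(62) - p(60) + p(55) + p(52) - p(45) - p(41) + p(32) + p(27) - p(16) - p(10)
= 2323520 + 2012558 - 1300156 - 966467 + 451276 + 281589 - 89134 - 44583 + 8349 + 3010 - 231 - 42
= 2679689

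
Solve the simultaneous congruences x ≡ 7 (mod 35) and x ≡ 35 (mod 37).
812

Using Chinese Remainder Theorem:
M = 35 × 37 = 1295
M1 = 37, M2 = 35
y1 = 37^(-1) mod 35 = 18
y2 = 35^(-1) mod 37 = 18
x = (7×37×18 + 35×35×18) mod 1295 = 812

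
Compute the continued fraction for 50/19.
[2; 1, 1, 1, 2, 2]

Euclidean algorithm steps:
50 = 2 × 19 + 12
19 = 1 × 12 + 7
12 = 1 × 7 + 5
7 = 1 × 5 + 2
5 = 2 × 2 + 1
2 = 2 × 1 + 0
Continued fraction: [2; 1, 1, 1, 2, 2]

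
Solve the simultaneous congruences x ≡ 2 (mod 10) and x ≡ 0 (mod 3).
12

Using Chinese Remainder Theorem:
M = 10 × 3 = 30
M1 = 3, M2 = 10
y1 = 3^(-1) mod 10 = 7
y2 = 10^(-1) mod 3 = 1
x = (2×3×7 + 0×10×1) mod 30 = 12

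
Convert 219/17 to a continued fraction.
[12; 1, 7, 2]

Euclidean algorithm steps:
219 = 12 × 17 + 15
17 = 1 × 15 + 2
15 = 7 × 2 + 1
2 = 2 × 1 + 0
Continued fraction: [12; 1, 7, 2]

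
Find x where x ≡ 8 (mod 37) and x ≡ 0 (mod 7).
119

Using Chinese Remainder Theorem:
M = 37 × 7 = 259
M1 = 7, M2 = 37
y1 = 7^(-1) mod 37 = 16
y2 = 37^(-1) mod 7 = 4
x = (8×7×16 + 0×37×4) mod 259 = 119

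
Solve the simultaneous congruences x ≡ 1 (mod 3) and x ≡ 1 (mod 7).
1

Using Chinese Remainder Theorem:
M = 3 × 7 = 21
M1 = 7, M2 = 3
y1 = 7^(-1) mod 3 = 1
y2 = 3^(-1) mod 7 = 5
x = (1×7×1 + 1×3×5) mod 21 = 1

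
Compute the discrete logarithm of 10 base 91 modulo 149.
103

Baby-step giant-step with step n = ⌈√149⌉ = 13.
Baby steps 91^j mod 149 (j:value) for j=0..12: 0:1, 1:91, 2:86, 3:78, 4:95, 5:3, 6:124, 7:109, 8:85, 9:136, 10:9, 11:74, 12:29.
Giant-step multiplier: 91^(-13) ≡ 91^(148-13) = 91^135 ≡ 97 (mod 149).
Giant steps γ_i = 10·97^i mod 149: γ_0=10, γ_1=76, γ_2=71, γ_3=33, γ_4=72, γ_5=130, γ_6=94, γ_7=29 (in table at j=12).
x = i·n + j = 7·13 + 12 = 103.
Check: 91^103 ≡ 10 (mod 149).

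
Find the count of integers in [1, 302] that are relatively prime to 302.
150

302 = 2 × 151
φ(n) = n × ∏(1 - 1/p) for each prime p dividing n
φ(302) = 302 × (1 - 1/2) × (1 - 1/151) = 150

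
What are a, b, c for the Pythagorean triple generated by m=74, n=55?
(2451, 8140, 8501)

Euclid's formula: a = m² - n², b = 2mn, c = m² + n²
m = 74, n = 55
a = 74² - 55² = 5476 - 3025 = 2451
b = 2 × 74 × 55 = 8140
c = 74² + 55² = 5476 + 3025 = 8501
Verification: 2451² + 8140² = 6007401 + 66259600 = 72267001 = 8501² ✓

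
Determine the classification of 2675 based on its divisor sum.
deficient

Proper divisors of 2675: sum = 1 + 5 + 25 + 107 + 535 = 673
Since 673 < 2675, 2675 is deficient.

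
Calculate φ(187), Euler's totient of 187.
160

187 = 11 × 17
φ(n) = n × ∏(1 - 1/p) for each prime p dividing n
φ(187) = 187 × (1 - 1/11) × (1 - 1/17) = 160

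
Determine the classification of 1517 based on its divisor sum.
deficient

Proper divisors of 1517: sum = 1 + 37 + 41 = 79
Since 79 < 1517, 1517 is deficient.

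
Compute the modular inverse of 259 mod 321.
88

gcd(259, 321) = 1, so the inverse exists.
Extended Euclidean algorithm on (321, 259):
321 = 1 × 259 + 62  ⟹  62 = (1)·321 + (-1)·259
259 = 4 × 62 + 11  ⟹  11 = (-4)·321 + (5)·259
62 = 5 × 11 + 7  ⟹  7 = (21)·321 + (-26)·259
11 = 1 × 7 + 4  ⟹  4 = (-25)·321 + (31)·259
7 = 1 × 4 + 3  ⟹  3 = (46)·321 + (-57)·259
4 = 1 × 3 + 1  ⟹  1 = (-71)·321 + (88)·259
So (88)·259 ≡ 1 (mod 321), i.e. 259^(-1) ≡ 88 (mod 321).
Check: 259 × 88 = 22792 ≡ 1 (mod 321)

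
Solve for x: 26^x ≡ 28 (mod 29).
14

Baby-step giant-step with step n = ⌈√29⌉ = 6.
Baby steps 26^j mod 29 (j:value) for j=0..5: 0:1, 1:26, 2:9, 3:2, 4:23, 5:18.
Giant-step multiplier: 26^(-6) ≡ 26^(28-6) = 26^22 ≡ 22 (mod 29).
Giant steps γ_i = 28·22^i mod 29: γ_0=28, γ_1=7, γ_2=9 (in table at j=2).
x = i·n + j = 2·6 + 2 = 14.
Check: 26^14 ≡ 28 (mod 29).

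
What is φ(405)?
216

405 = 3^4 × 5
φ(n) = n × ∏(1 - 1/p) for each prime p dividing n
φ(405) = 405 × (1 - 1/3) × (1 - 1/5) = 216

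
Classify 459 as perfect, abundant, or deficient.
deficient

Proper divisors of 459: sum = 1 + 3 + 9 + 17 + 27 + 51 + 153 = 261
Since 261 < 459, 459 is deficient.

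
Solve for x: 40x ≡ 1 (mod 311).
70

gcd(40, 311) = 1, so the inverse exists.
Extended Euclidean algorithm on (311, 40):
311 = 7 × 40 + 31  ⟹  31 = (1)·311 + (-7)·40
40 = 1 × 31 + 9  ⟹  9 = (-1)·311 + (8)·40
31 = 3 × 9 + 4  ⟹  4 = (4)·311 + (-31)·40
9 = 2 × 4 + 1  ⟹  1 = (-9)·311 + (70)·40
So (70)·40 ≡ 1 (mod 311), i.e. 40^(-1) ≡ 70 (mod 311).
Check: 40 × 70 = 2800 ≡ 1 (mod 311)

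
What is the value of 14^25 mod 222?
14

Repeated squaring. Binary of 25 = 11001.
14^1 ≡ 14 (mod 222); 14^2 ≡ 196 (mod 222); 14^4 ≡ 10 (mod 222); 14^8 ≡ 100 (mod 222); 14^16 ≡ 10 (mod 222)
14^25 = 14^1 × 14^8 × 14^16 ≡ 14 (mod 222)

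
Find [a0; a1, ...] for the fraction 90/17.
[5; 3, 2, 2]

Euclidean algorithm steps:
90 = 5 × 17 + 5
17 = 3 × 5 + 2
5 = 2 × 2 + 1
2 = 2 × 1 + 0
Continued fraction: [5; 3, 2, 2]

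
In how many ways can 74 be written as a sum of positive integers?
7089500

p(n) counts ways to write n as a sum of positive integers (order ignored).
Euler's pentagonal recurrence: p(k) = p(k-1) + p(k-2) - p(k-5) - p(k-7) + p(k-12) + p(k-15) - ... (offsets j(3j∓1)/2, signs ++--, p(0)=1, p(<0)=0).
DP table for k = 0..73: p(0)=1, p(1)=1, p(2)=2, p(3)=3, p(4)=5, p(5)=7, p(6)=11, p(7)=15, p(8)=22, p(9)=30, p(10)=42, p(11)=56, p(12)=77, p(13)=101, p(14)=135, p(15)=176, p(16)=231, p(17)=297, p(18)=385, p(19)=490, p(20)=627, p(21)=792, p(22)=1002, p(23)=1255, p(24)=1575, p(25)=1958, p(26)=2436, p(27)=3010, p(28)=3718, p(29)=4565, p(30)=5604, p(31)=6842, p(32)=8349, p(33)=10143, p(34)=12310, p(35)=14883, p(36)=17977, p(37)=21637, p(38)=26015, p(39)=31185, p(40)=37338, p(41)=44583, p(42)=53174, p(43)=63261, p(44)=75175, p(45)=89134, p(46)=105558, p(47)=124754, p(48)=147273, p(49)=173525, p(50)=204226, p(51)=239943, p(52)=281589, p(53)=329931, p(54)=386155, p(55)=451276, p(56)=526823, p(57)=614154, p(58)=715220, p(59)=831820, p(60)=966467, p(61)=1121505, p(62)=1300156, p(63)=1505499, p(64)=1741630, p(65)=2012558, p(66)=2323520, p(67)=2679689, p(68)=3087735, p(69)=3554345, p(70)=4087968, p(71)=4697205, p(72)=5392783, p(73)=6185689.
Final step: p(74) = p(73) + p(72) - p(69) - p(67) + p(62) + p(59) - p(52) - p(48) + p(39) + p(34) - p(23) - p(17) + p(4)
= 6185689 + 5392783 - 3554345 - 2679689 + 1300156 + 831820 - 281589 - 147273 + 31185 + 12310 - 1255 - 297 + 5
= 7089500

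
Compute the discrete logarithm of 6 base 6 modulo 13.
1

Baby-step giant-step with step n = ⌈√13⌉ = 4.
Baby steps 6^j mod 13 (j:value) for j=0..3: 0:1, 1:6, 2:10, 3:8.
h = 6 is already in the table at j=1, so x = 1.
Check: 6^1 ≡ 6 (mod 13).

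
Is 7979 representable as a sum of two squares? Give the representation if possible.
Not possible

Factorization: 7979 = 79 × 101
By Fermat: n is sum of two squares iff every prime p ≡ 3 (mod 4) appears to even power.
Prime(s) ≡ 3 (mod 4) with odd exponent: [(79, 1)]
Therefore 7979 cannot be expressed as a² + b².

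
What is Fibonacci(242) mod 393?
298

Matrix identity: Q^n = [[F_(n+1), F_n], [F_n, F_(n-1)]] with Q = [[1,1],[1,0]].
n = 242 = 11110010₂. Square-and-multiply, entries mod 393:
Q^1 = [[1,1],[1,0]]
Q^3 = (Q^1)²·Q = [[3,2],[2,1]]
Q^7 = (Q^3)²·Q = [[21,13],[13,8]]
Q^15 = (Q^7)²·Q = [[201,217],[217,377]]
Q^30 = (Q^15)² = [[244,59],[59,185]]
Q^60 = (Q^30)² = [[137,159],[159,371]]
Q^121 = (Q^60)²·Q = [[241,34],[34,207]]
Q^242 = (Q^121)² = [[287,298],[298,382]]
F_242 mod 393 = Q^242[0][1] = 298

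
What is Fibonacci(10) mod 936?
55

Matrix identity: Q^n = [[F_(n+1), F_n], [F_n, F_(n-1)]] with Q = [[1,1],[1,0]].
n = 10 = 1010₂. Square-and-multiply, entries mod 936:
Q^1 = [[1,1],[1,0]]
Q^2 = (Q^1)² = [[2,1],[1,1]]
Q^5 = (Q^2)²·Q = [[8,5],[5,3]]
Q^10 = (Q^5)² = [[89,55],[55,34]]
F_10 mod 936 = Q^10[0][1] = 55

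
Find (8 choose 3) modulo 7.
0

Using Lucas' theorem:
Write n=8 and k=3 in base 7:
n in base 7: [1, 1]
k in base 7: [0, 3]
C(8,3) mod 7 = ∏ C(n_i, k_i) mod 7
Digit binomials (mod 7): C(1,0) = 1; C(1,3) = 0 (k_i > n_i)
Product: 1 × 0 = 0 ≡ 0 (mod 7)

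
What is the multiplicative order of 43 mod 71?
35

71 is prime, so ord(43) divides φ(71) = 70.
Divisors of 70: 1, 2, 5, 7, 10, 14, 35, 70.
Repeated squaring: 43^1 ≡ 43, 43^2 ≡ 3, 43^4 ≡ 9, 43^8 ≡ 10, 43^16 ≡ 29, 43^32 ≡ 60, 43^64 ≡ 50 (mod 71).
Test 43^d mod 71 for each divisor d in increasing order:
43^1 ≡ 43
43^2 ≡ 3
43^5 = 43^4·43^1 ≡ 32
43^7 = 43^4·43^2·43^1 ≡ 25
43^10 = 43^8·43^2 ≡ 30
43^14 = 43^8·43^4·43^2 ≡ 57
43^35 = 43^32·43^2·43^1 ≡ 1  ← first divisor giving 1
The order is 35.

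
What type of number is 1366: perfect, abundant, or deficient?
deficient

Proper divisors of 1366: sum = 1 + 2 + 683 = 686
Since 686 < 1366, 1366 is deficient.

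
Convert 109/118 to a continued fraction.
[0; 1, 12, 9]

Euclidean algorithm steps:
109 = 0 × 118 + 109
118 = 1 × 109 + 9
109 = 12 × 9 + 1
9 = 9 × 1 + 0
Continued fraction: [0; 1, 12, 9]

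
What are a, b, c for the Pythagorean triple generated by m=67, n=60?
(889, 8040, 8089)

Euclid's formula: a = m² - n², b = 2mn, c = m² + n²
m = 67, n = 60
a = 67² - 60² = 4489 - 3600 = 889
b = 2 × 67 × 60 = 8040
c = 67² + 60² = 4489 + 3600 = 8089
Verification: 889² + 8040² = 790321 + 64641600 = 65431921 = 8089² ✓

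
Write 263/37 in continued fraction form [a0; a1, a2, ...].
[7; 9, 4]

Euclidean algorithm steps:
263 = 7 × 37 + 4
37 = 9 × 4 + 1
4 = 4 × 1 + 0
Continued fraction: [7; 9, 4]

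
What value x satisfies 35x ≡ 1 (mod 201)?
23

gcd(35, 201) = 1, so the inverse exists.
Extended Euclidean algorithm on (201, 35):
201 = 5 × 35 + 26  ⟹  26 = (1)·201 + (-5)·35
35 = 1 × 26 + 9  ⟹  9 = (-1)·201 + (6)·35
26 = 2 × 9 + 8  ⟹  8 = (3)·201 + (-17)·35
9 = 1 × 8 + 1  ⟹  1 = (-4)·201 + (23)·35
So (23)·35 ≡ 1 (mod 201), i.e. 35^(-1) ≡ 23 (mod 201).
Check: 35 × 23 = 805 ≡ 1 (mod 201)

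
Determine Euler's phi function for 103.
102

103 = 103
φ(n) = n × ∏(1 - 1/p) for each prime p dividing n
φ(103) = 103 × (1 - 1/103) = 102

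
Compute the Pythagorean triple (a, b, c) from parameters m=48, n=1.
(2303, 96, 2305)

Euclid's formula: a = m² - n², b = 2mn, c = m² + n²
m = 48, n = 1
a = 48² - 1² = 2304 - 1 = 2303
b = 2 × 48 × 1 = 96
c = 48² + 1² = 2304 + 1 = 2305
Verification: 2303² + 96² = 5303809 + 9216 = 5313025 = 2305² ✓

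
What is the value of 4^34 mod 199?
26

Repeated squaring. Binary of 34 = 100010.
4^1 ≡ 4 (mod 199); 4^2 ≡ 16 (mod 199); 4^4 ≡ 57 (mod 199); 4^8 ≡ 65 (mod 199); 4^16 ≡ 46 (mod 199); 4^32 ≡ 126 (mod 199)
4^34 = 4^2 × 4^32 ≡ 26 (mod 199)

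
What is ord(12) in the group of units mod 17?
16

17 is prime, so ord(12) divides φ(17) = 16.
Divisors of 16: 1, 2, 4, 8, 16.
Repeated squaring: 12^1 ≡ 12, 12^2 ≡ 8, 12^4 ≡ 13, 12^8 ≡ 16, 12^16 ≡ 1 (mod 17).
Test 12^d mod 17 for each divisor d in increasing order:
12^1 ≡ 12
12^2 ≡ 8
12^4 ≡ 13
12^8 ≡ 16
12^16 ≡ 1  ← first divisor giving 1
The order is 16.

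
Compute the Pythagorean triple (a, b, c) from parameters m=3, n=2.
(5, 12, 13)

Euclid's formula: a = m² - n², b = 2mn, c = m² + n²
m = 3, n = 2
a = 3² - 2² = 9 - 4 = 5
b = 2 × 3 × 2 = 12
c = 3² + 2² = 9 + 4 = 13
Verification: 5² + 12² = 25 + 144 = 169 = 13² ✓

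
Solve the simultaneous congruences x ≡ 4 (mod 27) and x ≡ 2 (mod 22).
112

Using Chinese Remainder Theorem:
M = 27 × 22 = 594
M1 = 22, M2 = 27
y1 = 22^(-1) mod 27 = 16
y2 = 27^(-1) mod 22 = 9
x = (4×22×16 + 2×27×9) mod 594 = 112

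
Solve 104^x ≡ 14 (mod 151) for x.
37

Baby-step giant-step with step n = ⌈√151⌉ = 13.
Baby steps 104^j mod 151 (j:value) for j=0..12: 0:1, 1:104, 2:95, 3:65, 4:116, 5:135, 6:148, 7:141, 8:17, 9:107, 10:105, 11:48, 12:9.
Giant-step multiplier: 104^(-13) ≡ 104^(150-13) = 104^137 ≡ 146 (mod 151).
Giant steps γ_i = 14·146^i mod 151: γ_0=14, γ_1=81, γ_2=48 (in table at j=11).
x = i·n + j = 2·13 + 11 = 37.
Check: 104^37 ≡ 14 (mod 151).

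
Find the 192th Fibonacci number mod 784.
672

Matrix identity: Q^n = [[F_(n+1), F_n], [F_n, F_(n-1)]] with Q = [[1,1],[1,0]].
n = 192 = 11000000₂. Square-and-multiply, entries mod 784:
Q^1 = [[1,1],[1,0]]
Q^3 = (Q^1)²·Q = [[3,2],[2,1]]
Q^6 = (Q^3)² = [[13,8],[8,5]]
Q^12 = (Q^6)² = [[233,144],[144,89]]
Q^24 = (Q^12)² = [[545,112],[112,433]]
Q^48 = (Q^24)² = [[673,560],[560,113]]
Q^96 = (Q^48)² = [[561,336],[336,225]]
Q^192 = (Q^96)² = [[337,672],[672,449]]
F_192 mod 784 = Q^192[0][1] = 672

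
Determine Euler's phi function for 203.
168

203 = 7 × 29
φ(n) = n × ∏(1 - 1/p) for each prime p dividing n
φ(203) = 203 × (1 - 1/7) × (1 - 1/29) = 168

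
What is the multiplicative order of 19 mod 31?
15

31 is prime, so ord(19) divides φ(31) = 30.
Divisors of 30: 1, 2, 3, 5, 6, 10, 15, 30.
Repeated squaring: 19^1 ≡ 19, 19^2 ≡ 20, 19^4 ≡ 28, 19^8 ≡ 9, 19^16 ≡ 19 (mod 31).
Test 19^d mod 31 for each divisor d in increasing order:
19^1 ≡ 19
19^2 ≡ 20
19^3 = 19^2·19^1 ≡ 8
19^5 = 19^4·19^1 ≡ 5
19^6 = 19^4·19^2 ≡ 2
19^10 = 19^8·19^2 ≡ 25
19^15 = 19^8·19^4·19^2·19^1 ≡ 1  ← first divisor giving 1
The order is 15.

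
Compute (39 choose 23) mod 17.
0

Using Lucas' theorem:
Write n=39 and k=23 in base 17:
n in base 17: [2, 5]
k in base 17: [1, 6]
C(39,23) mod 17 = ∏ C(n_i, k_i) mod 17
Digit binomials (mod 17): C(2,1) = 2; C(5,6) = 0 (k_i > n_i)
Product: 2 × 0 = 0 ≡ 0 (mod 17)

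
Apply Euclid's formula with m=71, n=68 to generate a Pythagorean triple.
(417, 9656, 9665)

Euclid's formula: a = m² - n², b = 2mn, c = m² + n²
m = 71, n = 68
a = 71² - 68² = 5041 - 4624 = 417
b = 2 × 71 × 68 = 9656
c = 71² + 68² = 5041 + 4624 = 9665
Verification: 417² + 9656² = 173889 + 93238336 = 93412225 = 9665² ✓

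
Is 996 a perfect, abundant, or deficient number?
abundant

Proper divisors of 996: sum = 1 + 2 + 3 + 4 + 6 + 12 + 83 + 166 + 249 + 332 + 498 = 1356
Since 1356 > 996, 996 is abundant.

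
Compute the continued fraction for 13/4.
[3; 4]

Euclidean algorithm steps:
13 = 3 × 4 + 1
4 = 4 × 1 + 0
Continued fraction: [3; 4]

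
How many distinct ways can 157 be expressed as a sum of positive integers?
80630964769

p(n) counts ways to write n as a sum of positive integers (order ignored).
Euler's pentagonal recurrence: p(k) = p(k-1) + p(k-2) - p(k-5) - p(k-7) + p(k-12) + p(k-15) - ... (offsets j(3j∓1)/2, signs ++--, p(0)=1, p(<0)=0).
DP table for k = 0..156: p(0)=1, p(1)=1, p(2)=2, p(3)=3, p(4)=5, p(5)=7, p(6)=11, p(7)=15, p(8)=22, p(9)=30, p(10)=42, p(11)=56, p(12)=77, p(13)=101, p(14)=135, p(15)=176, p(16)=231, p(17)=297, p(18)=385, p(19)=490, p(20)=627, p(21)=792, p(22)=1002, p(23)=1255, p(24)=1575, p(25)=1958, p(26)=2436, p(27)=3010, p(28)=3718, p(29)=4565, p(30)=5604, p(31)=6842, p(32)=8349, p(33)=10143, p(34)=12310, p(35)=14883, p(36)=17977, p(37)=21637, p(38)=26015, p(39)=31185, p(40)=37338, p(41)=44583, p(42)=53174, p(43)=63261, p(44)=75175, p(45)=89134, p(46)=105558, p(47)=124754, p(48)=147273, p(49)=173525, p(50)=204226, p(51)=239943, p(52)=281589, p(53)=329931, p(54)=386155, p(55)=451276, p(56)=526823, p(57)=614154, p(58)=715220, p(59)=831820, p(60)=966467, p(61)=1121505, p(62)=1300156, p(63)=1505499, p(64)=1741630, p(65)=2012558, p(66)=2323520, p(67)=2679689, p(68)=3087735, p(69)=3554345, p(70)=4087968, p(71)=4697205, p(72)=5392783, p(73)=6185689, p(74)=7089500, p(75)=8118264, p(76)=9289091, p(77)=10619863, p(78)=12132164, p(79)=13848650, p(80)=15796476, p(81)=18004327, p(82)=20506255, p(83)=23338469, p(84)=26543660, p(85)=30167357, p(86)=34262962, p(87)=38887673, p(88)=44108109, p(89)=49995925, p(90)=56634173, p(91)=64112359, p(92)=72533807, p(93)=82010177, p(94)=92669720, p(95)=104651419, p(96)=118114304, p(97)=133230930, p(98)=150198136, p(99)=169229875, p(100)=190569292, p(101)=214481126, p(102)=241265379, p(103)=271248950, p(104)=304801365, p(105)=342325709, p(106)=384276336, p(107)=431149389, p(108)=483502844, p(109)=541946240, p(110)=607163746, p(111)=679903203, p(112)=761002156, p(113)=851376628, p(114)=952050665, p(115)=1064144451, p(116)=1188908248, p(117)=1327710076, p(118)=1482074143, p(119)=1653668665, p(120)=1844349560, p(121)=2056148051, p(122)=2291320912, p(123)=2552338241, p(124)=2841940500, p(125)=3163127352, p(126)=3519222692, p(127)=3913864295, p(128)=4351078600, p(129)=4835271870, p(130)=5371315400, p(131)=5964539504, p(132)=6620830889, p(133)=7346629512, p(134)=8149040695, p(135)=9035836076, p(136)=10015581680, p(137)=11097645016, p(138)=12292341831, p(139)=13610949895, p(140)=15065878135, p(141)=16670689208, p(142)=18440293320, p(143)=20390982757, p(144)=22540654445, p(145)=24908858009, p(146)=27517052599, p(147)=30388671978, p(148)=33549419497, p(149)=37027355200, p(150)=40853235313, p(151)=45060624582, p(152)=49686288421, p(153)=54770336324, p(154)=60356673280, p(155)=66493182097, p(156)=73232243759.
Final step: p(157) = p(156) + p(155) - p(152) - p(150) + p(145) + p(142) - p(135) - p(131) + p(122) + p(117) - p(106) - p(100) + p(87) + p(80) - p(65) - p(57) + p(40) + p(31) - p(12) - p(2)
= 73232243759 + 66493182097 - 49686288421 - 40853235313 + 24908858009 + 18440293320 - 9035836076 - 5964539504 + 2291320912 + 1327710076 - 384276336 - 190569292 + 38887673 + 15796476 - 2012558 - 614154 + 37338 + 6842 - 77 - 2
= 80630964769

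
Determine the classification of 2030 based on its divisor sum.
abundant

Proper divisors of 2030: sum = 1 + 2 + 5 + 7 + 10 + 14 + 29 + 35 + 58 + 70 + 145 + 203 + 290 + 406 + 1015 = 2290
Since 2290 > 2030, 2030 is abundant.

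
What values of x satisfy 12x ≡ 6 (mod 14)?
x ≡ 4 (mod 7)

gcd(12, 14) = 2, which divides 6, so solutions exist.
Divide through by 2: 6x ≡ 3 (mod 7).
Find 6^(-1) mod 7 by the extended Euclidean algorithm:
7 = 1 × 6 + 1  ⟹  1 = (1)·7 + (-1)·6
So (-1)·6 ≡ 1 (mod 7), i.e. 6^(-1) ≡ -1 ≡ 6 (mod 7).
x ≡ 6 × 3 = 18 ≡ 4 (mod 7).
Check: 12 × 4 = 48 ≡ 6 (mod 14).
x ≡ 4 (mod 7), giving 2 solutions mod 14.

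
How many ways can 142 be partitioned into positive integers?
18440293320

p(n) counts ways to write n as a sum of positive integers (order ignored).
Euler's pentagonal recurrence: p(k) = p(k-1) + p(k-2) - p(k-5) - p(k-7) + p(k-12) + p(k-15) - ... (offsets j(3j∓1)/2, signs ++--, p(0)=1, p(<0)=0).
DP table for k = 0..141: p(0)=1, p(1)=1, p(2)=2, p(3)=3, p(4)=5, p(5)=7, p(6)=11, p(7)=15, p(8)=22, p(9)=30, p(10)=42, p(11)=56, p(12)=77, p(13)=101, p(14)=135, p(15)=176, p(16)=231, p(17)=297, p(18)=385, p(19)=490, p(20)=627, p(21)=792, p(22)=1002, p(23)=1255, p(24)=1575, p(25)=1958, p(26)=2436, p(27)=3010, p(28)=3718, p(29)=4565, p(30)=5604, p(31)=6842, p(32)=8349, p(33)=10143, p(34)=12310, p(35)=14883, p(36)=17977, p(37)=21637, p(38)=26015, p(39)=31185, p(40)=37338, p(41)=44583, p(42)=53174, p(43)=63261, p(44)=75175, p(45)=89134, p(46)=105558, p(47)=124754, p(48)=147273, p(49)=173525, p(50)=204226, p(51)=239943, p(52)=281589, p(53)=329931, p(54)=386155, p(55)=451276, p(56)=526823, p(57)=614154, p(58)=715220, p(59)=831820, p(60)=966467, p(61)=1121505, p(62)=1300156, p(63)=1505499, p(64)=1741630, p(65)=2012558, p(66)=2323520, p(67)=2679689, p(68)=3087735, p(69)=3554345, p(70)=4087968, p(71)=4697205, p(72)=5392783, p(73)=6185689, p(74)=7089500, p(75)=8118264, p(76)=9289091, p(77)=10619863, p(78)=12132164, p(79)=13848650, p(80)=15796476, p(81)=18004327, p(82)=20506255, p(83)=23338469, p(84)=26543660, p(85)=30167357, p(86)=34262962, p(87)=38887673, p(88)=44108109, p(89)=49995925, p(90)=56634173, p(91)=64112359, p(92)=72533807, p(93)=82010177, p(94)=92669720, p(95)=104651419, p(96)=118114304, p(97)=133230930, p(98)=150198136, p(99)=169229875, p(100)=190569292, p(101)=214481126, p(102)=241265379, p(103)=271248950, p(104)=304801365, p(105)=342325709, p(106)=384276336, p(107)=431149389, p(108)=483502844, p(109)=541946240, p(110)=607163746, p(111)=679903203, p(112)=761002156, p(113)=851376628, p(114)=952050665, p(115)=1064144451, p(116)=1188908248, p(117)=1327710076, p(118)=1482074143, p(119)=1653668665, p(120)=1844349560, p(121)=2056148051, p(122)=2291320912, p(123)=2552338241, p(124)=2841940500, p(125)=3163127352, p(126)=3519222692, p(127)=3913864295, p(128)=4351078600, p(129)=4835271870, p(130)=5371315400, p(131)=5964539504, p(132)=6620830889, p(133)=7346629512, p(134)=8149040695, p(135)=9035836076, p(136)=10015581680, p(137)=11097645016, p(138)=12292341831, p(139)=13610949895, p(140)=15065878135, p(141)=16670689208.
Final step: p(142) = p(141) + p(140) - p(137) - p(135) + p(130) + p(127) - p(120) - p(116) + p(107) + p(102) - p(91) - p(85) + p(72) + p(65) - p(50) - p(42) + p(25) + p(16)
= 16670689208 + 15065878135 - 11097645016 - 9035836076 + 5371315400 + 3913864295 - 1844349560 - 1188908248 + 431149389 + 241265379 - 64112359 - 30167357 + 5392783 + 2012558 - 204226 - 53174 + 1958 + 231
= 18440293320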